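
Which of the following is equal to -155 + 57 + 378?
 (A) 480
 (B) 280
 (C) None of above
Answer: B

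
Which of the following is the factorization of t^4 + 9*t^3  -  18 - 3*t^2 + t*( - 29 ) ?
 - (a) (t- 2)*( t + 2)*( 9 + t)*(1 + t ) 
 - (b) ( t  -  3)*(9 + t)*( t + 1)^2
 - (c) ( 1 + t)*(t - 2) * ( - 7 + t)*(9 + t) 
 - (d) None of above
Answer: d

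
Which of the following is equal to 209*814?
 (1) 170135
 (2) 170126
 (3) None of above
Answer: 2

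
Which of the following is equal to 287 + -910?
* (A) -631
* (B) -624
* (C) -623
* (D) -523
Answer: C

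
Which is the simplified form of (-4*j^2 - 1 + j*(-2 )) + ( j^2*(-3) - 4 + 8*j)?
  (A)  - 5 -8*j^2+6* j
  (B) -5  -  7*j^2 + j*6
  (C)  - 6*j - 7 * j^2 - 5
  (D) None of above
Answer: B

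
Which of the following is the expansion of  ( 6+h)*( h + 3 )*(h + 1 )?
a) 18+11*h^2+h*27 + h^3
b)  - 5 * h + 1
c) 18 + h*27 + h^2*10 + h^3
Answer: c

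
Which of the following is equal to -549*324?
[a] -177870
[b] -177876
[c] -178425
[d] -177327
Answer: b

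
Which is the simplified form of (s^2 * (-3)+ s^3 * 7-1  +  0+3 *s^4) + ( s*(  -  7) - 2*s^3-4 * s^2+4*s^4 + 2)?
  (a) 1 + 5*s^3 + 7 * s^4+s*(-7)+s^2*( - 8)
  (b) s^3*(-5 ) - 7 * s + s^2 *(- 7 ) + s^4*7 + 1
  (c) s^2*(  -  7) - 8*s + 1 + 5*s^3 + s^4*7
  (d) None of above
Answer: d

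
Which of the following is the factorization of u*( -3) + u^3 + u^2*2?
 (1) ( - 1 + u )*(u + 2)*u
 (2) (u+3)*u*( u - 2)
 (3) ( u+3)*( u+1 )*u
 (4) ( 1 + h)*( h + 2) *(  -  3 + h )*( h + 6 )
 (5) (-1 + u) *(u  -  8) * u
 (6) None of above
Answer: 6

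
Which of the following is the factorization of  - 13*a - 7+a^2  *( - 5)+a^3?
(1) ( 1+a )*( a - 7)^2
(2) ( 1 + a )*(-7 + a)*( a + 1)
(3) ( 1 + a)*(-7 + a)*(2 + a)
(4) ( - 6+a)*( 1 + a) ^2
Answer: 2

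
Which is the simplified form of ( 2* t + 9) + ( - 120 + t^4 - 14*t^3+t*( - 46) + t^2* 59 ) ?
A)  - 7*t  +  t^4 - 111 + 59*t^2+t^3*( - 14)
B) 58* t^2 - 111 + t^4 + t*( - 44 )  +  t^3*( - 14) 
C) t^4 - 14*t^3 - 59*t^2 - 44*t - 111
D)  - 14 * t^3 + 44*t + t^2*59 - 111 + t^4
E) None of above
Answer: E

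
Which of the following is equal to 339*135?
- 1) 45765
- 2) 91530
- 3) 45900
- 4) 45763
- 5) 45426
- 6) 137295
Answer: 1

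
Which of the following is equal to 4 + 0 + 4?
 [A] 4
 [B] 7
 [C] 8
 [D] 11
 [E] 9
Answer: C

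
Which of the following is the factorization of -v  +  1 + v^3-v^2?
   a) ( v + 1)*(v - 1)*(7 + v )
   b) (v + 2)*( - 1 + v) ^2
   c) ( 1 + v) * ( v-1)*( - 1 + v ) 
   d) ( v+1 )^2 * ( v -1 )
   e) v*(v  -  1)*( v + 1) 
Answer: c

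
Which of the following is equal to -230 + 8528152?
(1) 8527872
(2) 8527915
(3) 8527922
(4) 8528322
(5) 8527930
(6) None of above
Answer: 3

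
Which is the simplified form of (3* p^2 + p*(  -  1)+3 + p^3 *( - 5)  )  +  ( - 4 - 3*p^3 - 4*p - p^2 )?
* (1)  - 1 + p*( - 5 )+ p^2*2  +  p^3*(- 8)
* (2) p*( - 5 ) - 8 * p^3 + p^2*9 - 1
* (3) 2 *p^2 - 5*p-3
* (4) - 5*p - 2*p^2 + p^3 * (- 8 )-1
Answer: 1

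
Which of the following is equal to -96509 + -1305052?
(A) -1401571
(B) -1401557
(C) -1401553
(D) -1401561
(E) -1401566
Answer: D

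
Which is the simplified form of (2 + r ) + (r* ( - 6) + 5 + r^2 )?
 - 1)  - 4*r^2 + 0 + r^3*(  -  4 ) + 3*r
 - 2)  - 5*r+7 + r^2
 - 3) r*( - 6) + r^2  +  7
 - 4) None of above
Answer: 2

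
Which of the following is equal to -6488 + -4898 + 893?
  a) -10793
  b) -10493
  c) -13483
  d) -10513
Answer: b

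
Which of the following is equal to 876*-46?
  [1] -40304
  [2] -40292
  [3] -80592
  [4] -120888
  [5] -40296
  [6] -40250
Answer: 5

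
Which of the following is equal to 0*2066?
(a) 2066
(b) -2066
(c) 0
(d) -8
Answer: c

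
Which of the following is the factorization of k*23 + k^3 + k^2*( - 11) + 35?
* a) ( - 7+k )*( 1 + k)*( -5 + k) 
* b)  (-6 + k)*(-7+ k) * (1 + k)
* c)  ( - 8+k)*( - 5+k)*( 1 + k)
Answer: a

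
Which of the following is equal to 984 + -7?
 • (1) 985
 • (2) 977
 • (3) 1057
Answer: 2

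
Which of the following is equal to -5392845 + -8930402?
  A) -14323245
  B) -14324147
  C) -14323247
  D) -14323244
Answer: C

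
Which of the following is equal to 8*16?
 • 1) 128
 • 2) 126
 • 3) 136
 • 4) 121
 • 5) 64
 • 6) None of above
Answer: 1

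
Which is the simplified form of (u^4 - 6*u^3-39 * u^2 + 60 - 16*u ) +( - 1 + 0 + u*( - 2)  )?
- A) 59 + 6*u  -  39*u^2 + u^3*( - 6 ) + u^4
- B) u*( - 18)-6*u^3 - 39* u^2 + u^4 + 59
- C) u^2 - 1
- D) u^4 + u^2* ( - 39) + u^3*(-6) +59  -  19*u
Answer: B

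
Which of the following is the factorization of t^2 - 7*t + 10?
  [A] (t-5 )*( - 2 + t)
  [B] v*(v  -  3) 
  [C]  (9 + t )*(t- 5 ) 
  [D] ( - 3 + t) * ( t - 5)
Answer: A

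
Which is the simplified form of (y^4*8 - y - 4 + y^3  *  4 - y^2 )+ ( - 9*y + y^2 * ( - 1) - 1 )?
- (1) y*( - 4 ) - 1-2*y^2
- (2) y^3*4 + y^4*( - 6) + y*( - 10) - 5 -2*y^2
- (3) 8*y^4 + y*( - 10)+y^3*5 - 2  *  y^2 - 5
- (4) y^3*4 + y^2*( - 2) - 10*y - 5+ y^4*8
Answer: 4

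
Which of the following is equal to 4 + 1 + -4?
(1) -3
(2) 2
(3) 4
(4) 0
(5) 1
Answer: 5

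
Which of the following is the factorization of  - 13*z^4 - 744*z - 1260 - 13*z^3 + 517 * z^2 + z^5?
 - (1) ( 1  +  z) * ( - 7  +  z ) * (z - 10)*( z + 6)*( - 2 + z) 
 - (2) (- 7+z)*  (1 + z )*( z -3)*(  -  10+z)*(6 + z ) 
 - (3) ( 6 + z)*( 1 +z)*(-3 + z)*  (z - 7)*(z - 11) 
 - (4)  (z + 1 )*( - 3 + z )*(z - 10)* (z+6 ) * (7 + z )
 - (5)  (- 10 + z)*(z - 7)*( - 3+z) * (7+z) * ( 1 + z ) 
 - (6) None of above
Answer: 2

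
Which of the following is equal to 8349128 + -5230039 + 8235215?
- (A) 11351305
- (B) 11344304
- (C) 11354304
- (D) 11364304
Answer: C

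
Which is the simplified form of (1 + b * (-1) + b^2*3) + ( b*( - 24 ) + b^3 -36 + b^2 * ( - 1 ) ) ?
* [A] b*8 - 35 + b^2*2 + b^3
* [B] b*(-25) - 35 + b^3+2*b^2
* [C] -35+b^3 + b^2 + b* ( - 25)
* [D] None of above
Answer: B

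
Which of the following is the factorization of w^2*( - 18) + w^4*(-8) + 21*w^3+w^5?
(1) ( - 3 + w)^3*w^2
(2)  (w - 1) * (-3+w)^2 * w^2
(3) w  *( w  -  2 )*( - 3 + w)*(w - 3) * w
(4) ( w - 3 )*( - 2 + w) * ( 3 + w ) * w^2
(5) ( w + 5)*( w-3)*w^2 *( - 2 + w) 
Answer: 3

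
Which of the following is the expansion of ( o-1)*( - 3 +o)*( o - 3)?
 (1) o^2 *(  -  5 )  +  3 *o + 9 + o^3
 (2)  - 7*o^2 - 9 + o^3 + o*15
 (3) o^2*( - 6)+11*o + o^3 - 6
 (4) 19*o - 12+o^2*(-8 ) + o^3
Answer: 2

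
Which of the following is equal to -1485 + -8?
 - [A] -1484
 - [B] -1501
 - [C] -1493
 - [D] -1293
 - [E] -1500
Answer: C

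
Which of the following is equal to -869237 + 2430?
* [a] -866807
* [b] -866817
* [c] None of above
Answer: a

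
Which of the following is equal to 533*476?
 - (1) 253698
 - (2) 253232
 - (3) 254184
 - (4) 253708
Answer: 4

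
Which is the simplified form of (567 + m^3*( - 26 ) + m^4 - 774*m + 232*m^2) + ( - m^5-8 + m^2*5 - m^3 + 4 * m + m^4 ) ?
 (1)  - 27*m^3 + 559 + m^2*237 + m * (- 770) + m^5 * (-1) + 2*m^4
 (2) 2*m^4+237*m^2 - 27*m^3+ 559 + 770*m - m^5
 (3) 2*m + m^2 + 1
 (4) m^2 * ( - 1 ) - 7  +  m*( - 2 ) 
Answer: 1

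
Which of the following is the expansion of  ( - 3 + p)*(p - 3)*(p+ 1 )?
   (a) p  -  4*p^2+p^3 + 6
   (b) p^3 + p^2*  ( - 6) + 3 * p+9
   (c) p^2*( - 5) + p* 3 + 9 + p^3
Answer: c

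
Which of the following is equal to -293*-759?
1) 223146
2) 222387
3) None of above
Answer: 2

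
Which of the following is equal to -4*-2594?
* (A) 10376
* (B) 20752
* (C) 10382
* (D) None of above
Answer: A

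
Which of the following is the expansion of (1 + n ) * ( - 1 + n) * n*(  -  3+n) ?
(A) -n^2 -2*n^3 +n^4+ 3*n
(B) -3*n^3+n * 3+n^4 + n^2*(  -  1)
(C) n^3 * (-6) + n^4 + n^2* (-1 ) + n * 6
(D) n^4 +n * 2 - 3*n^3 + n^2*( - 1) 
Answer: B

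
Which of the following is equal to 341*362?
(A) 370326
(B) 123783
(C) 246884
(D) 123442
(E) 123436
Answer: D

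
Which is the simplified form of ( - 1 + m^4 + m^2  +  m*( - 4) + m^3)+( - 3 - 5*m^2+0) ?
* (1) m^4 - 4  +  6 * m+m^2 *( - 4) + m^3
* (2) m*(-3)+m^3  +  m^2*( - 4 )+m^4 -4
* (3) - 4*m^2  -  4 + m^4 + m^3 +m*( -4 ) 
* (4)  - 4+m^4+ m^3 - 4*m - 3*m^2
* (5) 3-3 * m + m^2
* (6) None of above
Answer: 3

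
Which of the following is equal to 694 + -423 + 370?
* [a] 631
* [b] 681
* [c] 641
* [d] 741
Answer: c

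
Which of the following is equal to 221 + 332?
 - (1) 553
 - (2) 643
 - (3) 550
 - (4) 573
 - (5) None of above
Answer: 1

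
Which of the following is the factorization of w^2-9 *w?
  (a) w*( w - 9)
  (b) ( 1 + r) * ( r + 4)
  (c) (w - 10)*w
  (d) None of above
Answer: a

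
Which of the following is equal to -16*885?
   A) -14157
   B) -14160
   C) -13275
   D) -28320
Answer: B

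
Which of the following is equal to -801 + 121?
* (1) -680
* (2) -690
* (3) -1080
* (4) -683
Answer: 1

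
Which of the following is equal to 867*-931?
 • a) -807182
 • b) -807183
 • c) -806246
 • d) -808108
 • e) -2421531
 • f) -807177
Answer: f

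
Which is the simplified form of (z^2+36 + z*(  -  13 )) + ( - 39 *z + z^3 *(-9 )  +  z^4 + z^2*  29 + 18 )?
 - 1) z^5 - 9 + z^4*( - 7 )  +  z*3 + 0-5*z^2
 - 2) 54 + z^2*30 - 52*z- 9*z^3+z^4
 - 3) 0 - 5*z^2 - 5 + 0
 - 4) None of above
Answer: 2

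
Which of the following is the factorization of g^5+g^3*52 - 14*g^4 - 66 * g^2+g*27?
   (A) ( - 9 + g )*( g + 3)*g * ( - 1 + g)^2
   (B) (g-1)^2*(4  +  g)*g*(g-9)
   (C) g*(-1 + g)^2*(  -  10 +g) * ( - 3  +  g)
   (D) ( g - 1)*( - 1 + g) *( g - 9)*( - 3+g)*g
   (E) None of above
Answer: D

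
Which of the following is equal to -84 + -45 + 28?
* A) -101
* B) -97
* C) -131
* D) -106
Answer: A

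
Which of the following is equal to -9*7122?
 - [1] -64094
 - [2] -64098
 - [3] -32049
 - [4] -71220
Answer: 2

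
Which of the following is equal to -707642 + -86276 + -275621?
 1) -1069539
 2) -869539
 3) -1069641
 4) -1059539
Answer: 1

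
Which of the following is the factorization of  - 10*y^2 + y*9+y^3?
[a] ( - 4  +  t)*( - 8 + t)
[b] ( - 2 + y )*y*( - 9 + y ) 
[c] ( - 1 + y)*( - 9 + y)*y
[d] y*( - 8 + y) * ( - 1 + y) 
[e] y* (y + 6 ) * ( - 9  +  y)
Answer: c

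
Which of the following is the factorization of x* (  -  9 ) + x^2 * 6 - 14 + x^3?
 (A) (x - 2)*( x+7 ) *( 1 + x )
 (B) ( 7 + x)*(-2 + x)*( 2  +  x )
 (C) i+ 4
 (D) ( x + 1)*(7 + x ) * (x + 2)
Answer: A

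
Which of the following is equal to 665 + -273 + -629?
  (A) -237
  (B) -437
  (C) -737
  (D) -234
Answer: A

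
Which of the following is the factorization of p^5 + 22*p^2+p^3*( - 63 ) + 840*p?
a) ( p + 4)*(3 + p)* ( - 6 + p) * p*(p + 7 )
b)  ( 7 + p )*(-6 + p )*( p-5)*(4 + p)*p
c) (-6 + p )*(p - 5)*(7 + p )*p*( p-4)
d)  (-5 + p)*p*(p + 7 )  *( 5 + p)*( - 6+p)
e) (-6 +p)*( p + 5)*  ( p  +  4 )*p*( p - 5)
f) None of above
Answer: b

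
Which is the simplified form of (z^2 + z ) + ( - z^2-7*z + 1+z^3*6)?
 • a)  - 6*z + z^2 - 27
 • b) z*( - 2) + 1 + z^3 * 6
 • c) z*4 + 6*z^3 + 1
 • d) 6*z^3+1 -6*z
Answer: d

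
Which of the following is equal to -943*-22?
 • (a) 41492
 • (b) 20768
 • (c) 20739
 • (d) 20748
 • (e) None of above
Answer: e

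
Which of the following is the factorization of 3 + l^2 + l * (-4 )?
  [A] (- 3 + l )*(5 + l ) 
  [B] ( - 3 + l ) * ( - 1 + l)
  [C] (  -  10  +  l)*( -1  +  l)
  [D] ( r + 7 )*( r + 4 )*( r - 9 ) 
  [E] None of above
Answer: B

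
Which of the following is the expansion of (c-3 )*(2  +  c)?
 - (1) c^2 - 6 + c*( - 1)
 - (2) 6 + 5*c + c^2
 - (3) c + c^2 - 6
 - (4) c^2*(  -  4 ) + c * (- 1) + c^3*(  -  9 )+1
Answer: 1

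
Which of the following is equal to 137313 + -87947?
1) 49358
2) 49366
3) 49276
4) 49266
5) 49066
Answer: 2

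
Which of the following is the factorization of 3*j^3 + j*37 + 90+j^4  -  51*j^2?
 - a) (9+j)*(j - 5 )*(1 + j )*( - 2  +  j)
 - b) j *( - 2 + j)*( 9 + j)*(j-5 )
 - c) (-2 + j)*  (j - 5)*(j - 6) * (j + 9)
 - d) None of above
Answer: a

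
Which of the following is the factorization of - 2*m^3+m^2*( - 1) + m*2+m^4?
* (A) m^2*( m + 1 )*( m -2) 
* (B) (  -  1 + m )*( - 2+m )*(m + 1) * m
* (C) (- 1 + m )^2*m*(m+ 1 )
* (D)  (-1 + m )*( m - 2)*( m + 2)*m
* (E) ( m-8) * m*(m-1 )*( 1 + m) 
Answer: B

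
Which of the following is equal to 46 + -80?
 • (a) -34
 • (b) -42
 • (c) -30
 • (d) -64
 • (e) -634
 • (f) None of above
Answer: a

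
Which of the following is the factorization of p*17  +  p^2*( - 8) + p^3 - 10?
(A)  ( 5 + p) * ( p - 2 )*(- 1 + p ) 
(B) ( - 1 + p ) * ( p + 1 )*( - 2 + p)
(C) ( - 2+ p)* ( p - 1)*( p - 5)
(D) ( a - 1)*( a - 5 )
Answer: C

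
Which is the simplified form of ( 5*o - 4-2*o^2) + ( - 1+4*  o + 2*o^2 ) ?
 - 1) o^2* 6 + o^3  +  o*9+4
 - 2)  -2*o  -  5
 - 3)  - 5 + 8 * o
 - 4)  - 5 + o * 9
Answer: 4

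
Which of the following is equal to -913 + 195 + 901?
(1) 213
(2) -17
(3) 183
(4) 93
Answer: 3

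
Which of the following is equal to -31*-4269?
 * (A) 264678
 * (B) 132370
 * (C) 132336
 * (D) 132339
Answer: D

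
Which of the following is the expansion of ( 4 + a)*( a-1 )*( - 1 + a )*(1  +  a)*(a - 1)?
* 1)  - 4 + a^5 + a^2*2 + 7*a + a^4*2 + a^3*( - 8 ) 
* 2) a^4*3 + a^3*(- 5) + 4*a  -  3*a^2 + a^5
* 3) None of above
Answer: 1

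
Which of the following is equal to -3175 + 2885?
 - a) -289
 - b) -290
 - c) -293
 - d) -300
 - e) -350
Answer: b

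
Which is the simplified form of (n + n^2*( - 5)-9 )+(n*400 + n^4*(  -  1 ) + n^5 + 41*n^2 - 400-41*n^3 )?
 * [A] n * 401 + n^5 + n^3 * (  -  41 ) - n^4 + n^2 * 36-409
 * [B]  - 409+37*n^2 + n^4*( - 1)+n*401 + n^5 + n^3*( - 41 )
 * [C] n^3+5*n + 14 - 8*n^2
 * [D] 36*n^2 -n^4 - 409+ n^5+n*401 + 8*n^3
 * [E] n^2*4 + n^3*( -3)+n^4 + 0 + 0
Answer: A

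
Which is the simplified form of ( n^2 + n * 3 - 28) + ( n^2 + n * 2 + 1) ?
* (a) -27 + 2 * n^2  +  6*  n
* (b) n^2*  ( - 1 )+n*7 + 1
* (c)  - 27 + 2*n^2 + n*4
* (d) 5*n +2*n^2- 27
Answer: d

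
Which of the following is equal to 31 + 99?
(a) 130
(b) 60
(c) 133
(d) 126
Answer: a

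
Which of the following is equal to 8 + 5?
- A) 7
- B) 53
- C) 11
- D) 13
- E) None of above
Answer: D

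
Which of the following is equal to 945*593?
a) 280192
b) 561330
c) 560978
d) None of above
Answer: d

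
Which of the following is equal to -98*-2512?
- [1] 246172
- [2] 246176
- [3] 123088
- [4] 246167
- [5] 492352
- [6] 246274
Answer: 2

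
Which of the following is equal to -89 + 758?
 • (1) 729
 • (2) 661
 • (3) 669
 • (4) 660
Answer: 3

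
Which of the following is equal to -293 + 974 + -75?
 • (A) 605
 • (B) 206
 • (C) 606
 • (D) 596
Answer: C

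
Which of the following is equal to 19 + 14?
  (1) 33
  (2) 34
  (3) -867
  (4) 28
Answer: 1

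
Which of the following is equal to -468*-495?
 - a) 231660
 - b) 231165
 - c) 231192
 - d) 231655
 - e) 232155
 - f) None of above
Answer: a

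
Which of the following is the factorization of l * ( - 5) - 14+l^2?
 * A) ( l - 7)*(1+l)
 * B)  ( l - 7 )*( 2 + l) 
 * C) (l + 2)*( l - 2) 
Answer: B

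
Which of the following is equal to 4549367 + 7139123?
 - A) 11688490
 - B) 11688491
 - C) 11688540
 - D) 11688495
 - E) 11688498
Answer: A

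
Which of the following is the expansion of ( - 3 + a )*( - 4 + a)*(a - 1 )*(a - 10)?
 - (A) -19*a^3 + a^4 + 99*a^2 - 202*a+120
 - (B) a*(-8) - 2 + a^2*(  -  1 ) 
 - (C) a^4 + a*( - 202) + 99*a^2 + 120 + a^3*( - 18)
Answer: C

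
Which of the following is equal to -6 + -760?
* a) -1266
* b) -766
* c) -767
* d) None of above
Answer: b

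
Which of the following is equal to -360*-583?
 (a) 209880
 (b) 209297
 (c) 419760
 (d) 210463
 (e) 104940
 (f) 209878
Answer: a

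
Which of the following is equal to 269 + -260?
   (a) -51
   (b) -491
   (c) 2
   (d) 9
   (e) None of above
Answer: d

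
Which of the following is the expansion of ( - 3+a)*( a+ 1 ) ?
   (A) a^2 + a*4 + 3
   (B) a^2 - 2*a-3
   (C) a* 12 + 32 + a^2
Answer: B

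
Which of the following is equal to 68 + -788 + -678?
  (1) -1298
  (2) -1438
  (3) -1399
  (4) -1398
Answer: 4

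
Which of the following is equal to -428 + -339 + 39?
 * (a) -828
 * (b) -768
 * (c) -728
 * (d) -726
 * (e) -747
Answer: c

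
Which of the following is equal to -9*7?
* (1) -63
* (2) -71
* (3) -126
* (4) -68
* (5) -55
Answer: 1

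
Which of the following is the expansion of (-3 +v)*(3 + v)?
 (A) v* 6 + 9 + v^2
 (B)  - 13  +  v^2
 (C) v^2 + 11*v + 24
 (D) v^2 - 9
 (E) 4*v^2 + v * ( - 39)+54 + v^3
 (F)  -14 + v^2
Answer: D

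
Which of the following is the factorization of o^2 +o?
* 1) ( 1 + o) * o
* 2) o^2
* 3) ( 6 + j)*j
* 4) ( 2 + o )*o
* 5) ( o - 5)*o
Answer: 1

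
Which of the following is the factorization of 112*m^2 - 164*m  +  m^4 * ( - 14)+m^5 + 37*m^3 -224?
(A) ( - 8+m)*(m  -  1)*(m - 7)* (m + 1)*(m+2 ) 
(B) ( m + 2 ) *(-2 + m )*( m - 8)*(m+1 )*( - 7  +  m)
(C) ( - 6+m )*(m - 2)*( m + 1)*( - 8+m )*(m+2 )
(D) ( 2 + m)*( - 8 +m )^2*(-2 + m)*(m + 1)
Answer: B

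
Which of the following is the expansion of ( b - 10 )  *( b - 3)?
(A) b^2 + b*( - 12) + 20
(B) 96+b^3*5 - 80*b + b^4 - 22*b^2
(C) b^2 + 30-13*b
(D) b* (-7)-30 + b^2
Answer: C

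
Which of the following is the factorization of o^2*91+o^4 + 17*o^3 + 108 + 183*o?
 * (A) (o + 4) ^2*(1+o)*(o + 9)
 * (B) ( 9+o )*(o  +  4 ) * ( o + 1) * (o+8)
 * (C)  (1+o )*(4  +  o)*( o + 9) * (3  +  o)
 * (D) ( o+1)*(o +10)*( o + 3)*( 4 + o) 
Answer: C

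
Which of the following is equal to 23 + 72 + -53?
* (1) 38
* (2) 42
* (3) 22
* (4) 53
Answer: 2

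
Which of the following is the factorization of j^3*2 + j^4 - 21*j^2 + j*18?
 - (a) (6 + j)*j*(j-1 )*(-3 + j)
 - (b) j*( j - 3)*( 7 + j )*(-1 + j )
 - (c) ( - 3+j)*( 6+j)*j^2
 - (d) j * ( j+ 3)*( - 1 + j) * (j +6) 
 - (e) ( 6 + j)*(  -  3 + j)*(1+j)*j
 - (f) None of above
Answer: a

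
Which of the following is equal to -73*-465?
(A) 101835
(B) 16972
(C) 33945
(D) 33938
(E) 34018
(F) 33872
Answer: C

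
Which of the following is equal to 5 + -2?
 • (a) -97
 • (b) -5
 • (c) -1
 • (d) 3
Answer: d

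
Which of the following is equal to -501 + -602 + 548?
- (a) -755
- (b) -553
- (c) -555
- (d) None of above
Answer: c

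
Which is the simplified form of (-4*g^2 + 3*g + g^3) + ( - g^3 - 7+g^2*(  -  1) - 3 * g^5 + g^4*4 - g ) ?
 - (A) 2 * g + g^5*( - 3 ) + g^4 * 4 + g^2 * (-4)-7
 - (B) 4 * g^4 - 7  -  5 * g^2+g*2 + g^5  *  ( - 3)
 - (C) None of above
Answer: B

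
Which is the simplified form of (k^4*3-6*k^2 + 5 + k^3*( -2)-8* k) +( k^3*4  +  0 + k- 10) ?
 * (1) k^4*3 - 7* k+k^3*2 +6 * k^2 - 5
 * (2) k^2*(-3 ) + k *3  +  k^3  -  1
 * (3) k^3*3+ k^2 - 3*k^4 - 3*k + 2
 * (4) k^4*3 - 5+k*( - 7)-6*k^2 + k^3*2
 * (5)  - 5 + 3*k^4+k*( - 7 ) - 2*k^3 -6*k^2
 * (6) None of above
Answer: 4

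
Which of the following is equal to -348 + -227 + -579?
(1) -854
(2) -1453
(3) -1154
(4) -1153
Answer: 3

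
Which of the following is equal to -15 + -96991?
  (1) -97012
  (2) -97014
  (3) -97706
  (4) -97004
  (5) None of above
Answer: 5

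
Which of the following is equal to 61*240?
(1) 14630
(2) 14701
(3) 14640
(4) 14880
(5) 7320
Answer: 3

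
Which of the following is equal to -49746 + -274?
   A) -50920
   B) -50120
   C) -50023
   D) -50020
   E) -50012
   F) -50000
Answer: D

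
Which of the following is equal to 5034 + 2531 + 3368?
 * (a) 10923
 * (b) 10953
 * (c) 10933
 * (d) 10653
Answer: c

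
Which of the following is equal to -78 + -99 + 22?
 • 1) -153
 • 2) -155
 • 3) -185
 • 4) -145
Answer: 2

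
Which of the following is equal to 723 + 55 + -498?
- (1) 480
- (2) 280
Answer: 2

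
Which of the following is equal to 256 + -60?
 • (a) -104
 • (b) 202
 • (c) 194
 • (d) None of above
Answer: d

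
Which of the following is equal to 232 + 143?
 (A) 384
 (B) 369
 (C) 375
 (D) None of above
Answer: C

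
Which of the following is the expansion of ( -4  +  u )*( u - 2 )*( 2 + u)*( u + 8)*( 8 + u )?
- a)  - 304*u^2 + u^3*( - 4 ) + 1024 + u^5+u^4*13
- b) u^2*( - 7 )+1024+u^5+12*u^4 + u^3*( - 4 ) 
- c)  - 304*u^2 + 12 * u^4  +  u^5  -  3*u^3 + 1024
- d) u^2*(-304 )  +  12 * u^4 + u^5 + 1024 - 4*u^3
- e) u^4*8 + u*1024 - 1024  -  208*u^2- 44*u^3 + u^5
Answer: d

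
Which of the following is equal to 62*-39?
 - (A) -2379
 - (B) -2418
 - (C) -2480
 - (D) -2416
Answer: B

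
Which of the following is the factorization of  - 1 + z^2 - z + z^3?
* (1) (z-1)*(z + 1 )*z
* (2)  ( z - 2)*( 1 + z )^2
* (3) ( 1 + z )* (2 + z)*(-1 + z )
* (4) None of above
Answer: 4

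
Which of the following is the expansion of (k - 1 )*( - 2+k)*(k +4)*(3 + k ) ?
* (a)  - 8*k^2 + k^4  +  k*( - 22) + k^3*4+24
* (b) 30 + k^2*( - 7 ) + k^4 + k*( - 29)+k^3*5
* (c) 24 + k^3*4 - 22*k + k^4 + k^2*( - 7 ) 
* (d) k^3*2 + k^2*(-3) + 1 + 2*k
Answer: c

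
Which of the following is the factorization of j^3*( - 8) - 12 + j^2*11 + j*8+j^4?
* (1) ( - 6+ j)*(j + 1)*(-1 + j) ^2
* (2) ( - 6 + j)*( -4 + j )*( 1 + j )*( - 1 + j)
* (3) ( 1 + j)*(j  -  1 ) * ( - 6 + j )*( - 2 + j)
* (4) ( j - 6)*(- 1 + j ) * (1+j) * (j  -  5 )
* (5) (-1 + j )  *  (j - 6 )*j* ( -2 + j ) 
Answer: 3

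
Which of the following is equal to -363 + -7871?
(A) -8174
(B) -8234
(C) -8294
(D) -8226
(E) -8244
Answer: B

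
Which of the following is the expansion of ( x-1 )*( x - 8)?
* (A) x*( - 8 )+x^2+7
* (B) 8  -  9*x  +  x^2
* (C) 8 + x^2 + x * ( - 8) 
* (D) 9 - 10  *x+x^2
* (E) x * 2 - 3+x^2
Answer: B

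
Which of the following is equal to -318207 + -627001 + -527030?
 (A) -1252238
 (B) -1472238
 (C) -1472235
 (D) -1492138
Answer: B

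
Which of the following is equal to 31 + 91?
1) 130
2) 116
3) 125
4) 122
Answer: 4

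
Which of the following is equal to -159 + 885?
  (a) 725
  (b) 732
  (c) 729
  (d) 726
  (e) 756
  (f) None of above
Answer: d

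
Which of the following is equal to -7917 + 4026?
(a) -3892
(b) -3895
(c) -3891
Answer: c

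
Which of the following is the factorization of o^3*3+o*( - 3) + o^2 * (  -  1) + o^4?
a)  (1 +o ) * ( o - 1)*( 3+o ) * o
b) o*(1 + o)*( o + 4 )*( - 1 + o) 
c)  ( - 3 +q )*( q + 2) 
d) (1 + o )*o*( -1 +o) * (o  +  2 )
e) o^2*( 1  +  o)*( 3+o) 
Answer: a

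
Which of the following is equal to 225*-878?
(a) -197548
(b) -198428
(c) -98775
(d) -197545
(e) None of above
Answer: e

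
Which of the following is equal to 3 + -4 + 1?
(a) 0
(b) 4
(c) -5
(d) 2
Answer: a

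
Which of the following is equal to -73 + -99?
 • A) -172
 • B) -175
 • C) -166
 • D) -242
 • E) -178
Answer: A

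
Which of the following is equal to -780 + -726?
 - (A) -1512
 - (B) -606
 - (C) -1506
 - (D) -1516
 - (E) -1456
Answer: C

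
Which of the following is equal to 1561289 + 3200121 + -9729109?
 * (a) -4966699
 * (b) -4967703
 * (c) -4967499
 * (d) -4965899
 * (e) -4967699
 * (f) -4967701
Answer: e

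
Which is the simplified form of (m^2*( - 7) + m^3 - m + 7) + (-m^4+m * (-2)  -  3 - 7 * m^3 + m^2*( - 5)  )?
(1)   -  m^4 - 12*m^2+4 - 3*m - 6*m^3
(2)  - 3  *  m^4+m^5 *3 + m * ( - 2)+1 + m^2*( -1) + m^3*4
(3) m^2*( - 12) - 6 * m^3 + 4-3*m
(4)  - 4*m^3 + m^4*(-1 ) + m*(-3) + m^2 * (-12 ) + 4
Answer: 1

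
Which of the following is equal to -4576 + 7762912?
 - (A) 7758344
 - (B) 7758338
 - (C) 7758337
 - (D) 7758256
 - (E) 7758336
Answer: E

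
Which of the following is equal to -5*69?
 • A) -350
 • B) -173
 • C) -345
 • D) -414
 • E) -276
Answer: C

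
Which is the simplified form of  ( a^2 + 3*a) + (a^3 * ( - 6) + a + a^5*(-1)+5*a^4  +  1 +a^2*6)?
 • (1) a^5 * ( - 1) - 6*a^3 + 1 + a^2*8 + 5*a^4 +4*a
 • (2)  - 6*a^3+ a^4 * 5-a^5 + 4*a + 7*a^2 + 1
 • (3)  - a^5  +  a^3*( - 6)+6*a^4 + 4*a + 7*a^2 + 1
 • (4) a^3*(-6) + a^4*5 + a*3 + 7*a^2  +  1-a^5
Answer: 2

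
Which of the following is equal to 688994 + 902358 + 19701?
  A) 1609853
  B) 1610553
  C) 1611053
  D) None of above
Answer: C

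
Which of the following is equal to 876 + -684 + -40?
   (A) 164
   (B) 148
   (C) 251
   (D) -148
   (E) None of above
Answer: E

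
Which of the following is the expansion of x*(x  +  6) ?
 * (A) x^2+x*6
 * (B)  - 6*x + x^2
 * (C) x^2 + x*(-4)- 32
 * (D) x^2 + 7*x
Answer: A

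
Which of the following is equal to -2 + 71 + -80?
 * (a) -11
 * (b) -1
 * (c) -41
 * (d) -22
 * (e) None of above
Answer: a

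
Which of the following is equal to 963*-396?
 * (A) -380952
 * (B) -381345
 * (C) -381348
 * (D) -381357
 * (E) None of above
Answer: C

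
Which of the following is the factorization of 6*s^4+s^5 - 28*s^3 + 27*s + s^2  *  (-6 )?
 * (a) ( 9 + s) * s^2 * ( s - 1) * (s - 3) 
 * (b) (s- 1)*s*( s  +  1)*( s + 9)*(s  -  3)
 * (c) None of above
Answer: b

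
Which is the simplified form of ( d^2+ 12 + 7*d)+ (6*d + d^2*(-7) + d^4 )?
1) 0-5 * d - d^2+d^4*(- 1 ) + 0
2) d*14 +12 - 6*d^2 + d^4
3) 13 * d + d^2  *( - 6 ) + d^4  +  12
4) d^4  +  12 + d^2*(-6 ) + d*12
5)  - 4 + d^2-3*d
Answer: 3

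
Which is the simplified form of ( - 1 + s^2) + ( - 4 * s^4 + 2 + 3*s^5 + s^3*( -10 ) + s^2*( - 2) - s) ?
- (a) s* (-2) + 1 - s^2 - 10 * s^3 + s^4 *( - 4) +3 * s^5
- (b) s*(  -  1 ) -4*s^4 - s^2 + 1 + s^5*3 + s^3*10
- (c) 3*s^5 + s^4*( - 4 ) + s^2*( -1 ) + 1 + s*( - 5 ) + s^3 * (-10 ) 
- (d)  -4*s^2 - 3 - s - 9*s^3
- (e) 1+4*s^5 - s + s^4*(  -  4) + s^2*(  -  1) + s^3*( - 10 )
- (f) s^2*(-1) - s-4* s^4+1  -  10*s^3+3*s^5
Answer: f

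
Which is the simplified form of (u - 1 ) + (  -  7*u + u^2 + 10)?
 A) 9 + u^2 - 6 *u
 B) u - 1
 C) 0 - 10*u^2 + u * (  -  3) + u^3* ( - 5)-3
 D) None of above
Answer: A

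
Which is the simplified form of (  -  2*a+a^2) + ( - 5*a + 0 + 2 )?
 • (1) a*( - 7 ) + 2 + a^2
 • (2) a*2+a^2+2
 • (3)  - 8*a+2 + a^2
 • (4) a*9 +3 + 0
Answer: 1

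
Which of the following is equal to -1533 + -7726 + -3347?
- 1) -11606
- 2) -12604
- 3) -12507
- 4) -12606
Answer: 4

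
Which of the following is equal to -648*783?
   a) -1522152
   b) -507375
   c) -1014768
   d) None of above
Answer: d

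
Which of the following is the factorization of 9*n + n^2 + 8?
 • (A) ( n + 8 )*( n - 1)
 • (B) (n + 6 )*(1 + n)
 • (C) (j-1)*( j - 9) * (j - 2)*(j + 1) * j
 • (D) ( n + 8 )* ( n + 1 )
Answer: D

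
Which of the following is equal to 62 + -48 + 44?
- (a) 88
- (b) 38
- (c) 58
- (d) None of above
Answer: c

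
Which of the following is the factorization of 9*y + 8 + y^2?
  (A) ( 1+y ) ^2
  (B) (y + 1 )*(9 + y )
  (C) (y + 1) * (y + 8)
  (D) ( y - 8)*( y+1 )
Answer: C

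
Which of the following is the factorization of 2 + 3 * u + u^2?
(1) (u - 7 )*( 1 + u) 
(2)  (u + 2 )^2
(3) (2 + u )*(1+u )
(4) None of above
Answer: 3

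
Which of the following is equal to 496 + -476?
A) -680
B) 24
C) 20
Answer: C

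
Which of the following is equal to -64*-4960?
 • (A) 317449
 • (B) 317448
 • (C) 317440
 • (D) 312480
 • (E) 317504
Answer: C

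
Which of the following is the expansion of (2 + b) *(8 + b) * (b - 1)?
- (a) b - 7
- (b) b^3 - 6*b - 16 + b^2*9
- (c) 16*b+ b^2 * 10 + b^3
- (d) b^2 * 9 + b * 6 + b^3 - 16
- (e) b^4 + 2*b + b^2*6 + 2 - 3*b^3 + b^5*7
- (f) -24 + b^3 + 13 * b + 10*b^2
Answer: d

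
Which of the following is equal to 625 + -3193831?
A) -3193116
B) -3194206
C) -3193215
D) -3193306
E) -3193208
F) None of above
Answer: F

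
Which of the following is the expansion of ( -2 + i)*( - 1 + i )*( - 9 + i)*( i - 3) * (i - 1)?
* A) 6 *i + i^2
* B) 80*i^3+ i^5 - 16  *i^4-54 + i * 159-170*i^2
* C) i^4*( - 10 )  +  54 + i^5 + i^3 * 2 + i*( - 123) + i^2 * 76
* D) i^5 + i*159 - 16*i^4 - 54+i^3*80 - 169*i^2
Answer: B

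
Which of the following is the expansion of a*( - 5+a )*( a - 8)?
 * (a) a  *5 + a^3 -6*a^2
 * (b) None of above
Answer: b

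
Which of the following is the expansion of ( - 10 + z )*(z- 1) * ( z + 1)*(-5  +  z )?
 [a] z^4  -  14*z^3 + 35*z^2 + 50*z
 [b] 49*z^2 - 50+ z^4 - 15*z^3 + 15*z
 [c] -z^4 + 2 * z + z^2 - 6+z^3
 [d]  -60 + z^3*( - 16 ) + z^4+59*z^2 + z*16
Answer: b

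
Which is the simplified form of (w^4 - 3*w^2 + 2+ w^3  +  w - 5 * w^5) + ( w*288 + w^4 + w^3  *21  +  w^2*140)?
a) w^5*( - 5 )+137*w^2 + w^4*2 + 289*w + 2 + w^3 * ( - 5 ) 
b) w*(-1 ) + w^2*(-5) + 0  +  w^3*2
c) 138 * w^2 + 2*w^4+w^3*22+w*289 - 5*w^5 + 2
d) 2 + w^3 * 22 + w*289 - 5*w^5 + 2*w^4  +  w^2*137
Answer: d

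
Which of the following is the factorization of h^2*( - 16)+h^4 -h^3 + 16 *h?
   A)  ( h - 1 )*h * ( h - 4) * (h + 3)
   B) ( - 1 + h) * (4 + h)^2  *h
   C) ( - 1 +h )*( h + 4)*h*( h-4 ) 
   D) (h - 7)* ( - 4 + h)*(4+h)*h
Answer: C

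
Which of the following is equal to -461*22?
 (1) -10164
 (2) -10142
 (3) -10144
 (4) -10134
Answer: 2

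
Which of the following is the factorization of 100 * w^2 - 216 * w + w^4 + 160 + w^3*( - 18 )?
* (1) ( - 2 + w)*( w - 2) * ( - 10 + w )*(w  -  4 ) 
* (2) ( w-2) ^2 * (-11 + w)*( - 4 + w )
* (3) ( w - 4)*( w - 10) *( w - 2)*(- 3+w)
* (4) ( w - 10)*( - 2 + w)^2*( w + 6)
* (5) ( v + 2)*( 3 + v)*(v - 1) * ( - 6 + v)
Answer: 1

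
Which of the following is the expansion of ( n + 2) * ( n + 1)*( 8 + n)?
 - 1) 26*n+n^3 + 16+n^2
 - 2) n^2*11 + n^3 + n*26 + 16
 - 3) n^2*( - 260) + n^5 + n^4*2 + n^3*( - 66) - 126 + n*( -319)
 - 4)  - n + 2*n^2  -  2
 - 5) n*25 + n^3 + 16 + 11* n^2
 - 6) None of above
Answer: 2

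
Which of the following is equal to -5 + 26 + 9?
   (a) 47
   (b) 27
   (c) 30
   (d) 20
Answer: c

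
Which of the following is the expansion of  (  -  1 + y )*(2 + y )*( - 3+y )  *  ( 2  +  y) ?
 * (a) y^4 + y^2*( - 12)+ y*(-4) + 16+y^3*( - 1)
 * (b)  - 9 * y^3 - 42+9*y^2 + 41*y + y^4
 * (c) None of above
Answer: c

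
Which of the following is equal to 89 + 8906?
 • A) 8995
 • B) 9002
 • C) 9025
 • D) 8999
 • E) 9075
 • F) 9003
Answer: A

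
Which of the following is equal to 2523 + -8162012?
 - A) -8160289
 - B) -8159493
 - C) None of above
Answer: C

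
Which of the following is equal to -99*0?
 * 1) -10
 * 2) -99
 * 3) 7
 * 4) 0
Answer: 4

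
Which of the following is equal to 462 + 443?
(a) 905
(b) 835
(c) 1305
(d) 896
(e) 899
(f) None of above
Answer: a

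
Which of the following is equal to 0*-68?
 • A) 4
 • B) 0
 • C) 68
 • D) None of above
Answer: B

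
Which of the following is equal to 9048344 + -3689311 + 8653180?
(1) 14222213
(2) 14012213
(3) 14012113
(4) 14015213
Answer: 2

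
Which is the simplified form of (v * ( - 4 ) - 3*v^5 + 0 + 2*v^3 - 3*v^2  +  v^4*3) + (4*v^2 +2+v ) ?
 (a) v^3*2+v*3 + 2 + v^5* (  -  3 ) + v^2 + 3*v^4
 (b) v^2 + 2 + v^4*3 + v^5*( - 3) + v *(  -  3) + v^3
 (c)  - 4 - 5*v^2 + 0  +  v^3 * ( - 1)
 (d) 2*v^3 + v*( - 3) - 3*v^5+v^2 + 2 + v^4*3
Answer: d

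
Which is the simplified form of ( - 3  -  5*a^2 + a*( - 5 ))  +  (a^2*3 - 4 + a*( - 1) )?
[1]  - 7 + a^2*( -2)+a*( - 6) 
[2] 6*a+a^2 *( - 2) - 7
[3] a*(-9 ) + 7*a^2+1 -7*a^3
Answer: 1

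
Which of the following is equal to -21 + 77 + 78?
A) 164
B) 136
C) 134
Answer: C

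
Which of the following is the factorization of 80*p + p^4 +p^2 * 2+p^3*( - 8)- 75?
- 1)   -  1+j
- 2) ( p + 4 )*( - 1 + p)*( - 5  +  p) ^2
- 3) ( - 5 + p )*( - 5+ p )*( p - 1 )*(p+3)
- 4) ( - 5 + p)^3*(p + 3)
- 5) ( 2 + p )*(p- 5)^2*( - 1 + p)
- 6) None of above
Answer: 3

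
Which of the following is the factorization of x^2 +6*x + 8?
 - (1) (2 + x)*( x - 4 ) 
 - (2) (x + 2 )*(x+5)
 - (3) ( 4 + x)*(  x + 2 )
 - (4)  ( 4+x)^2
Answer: 3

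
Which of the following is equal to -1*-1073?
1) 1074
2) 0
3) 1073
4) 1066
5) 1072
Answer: 3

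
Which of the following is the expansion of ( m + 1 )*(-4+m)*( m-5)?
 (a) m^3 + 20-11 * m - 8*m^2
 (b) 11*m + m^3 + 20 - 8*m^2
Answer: b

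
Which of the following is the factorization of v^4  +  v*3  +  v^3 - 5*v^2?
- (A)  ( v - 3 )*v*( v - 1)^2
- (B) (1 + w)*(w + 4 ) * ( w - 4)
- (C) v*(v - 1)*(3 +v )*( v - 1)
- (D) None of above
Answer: C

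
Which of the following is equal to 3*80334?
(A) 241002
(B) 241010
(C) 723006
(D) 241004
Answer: A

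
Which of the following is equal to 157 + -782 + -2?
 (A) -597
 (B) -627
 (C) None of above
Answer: B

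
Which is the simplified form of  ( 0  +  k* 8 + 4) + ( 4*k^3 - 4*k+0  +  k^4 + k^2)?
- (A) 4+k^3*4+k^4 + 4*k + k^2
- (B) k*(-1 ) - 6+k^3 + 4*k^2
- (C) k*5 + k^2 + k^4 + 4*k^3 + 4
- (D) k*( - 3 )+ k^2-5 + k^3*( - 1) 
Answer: A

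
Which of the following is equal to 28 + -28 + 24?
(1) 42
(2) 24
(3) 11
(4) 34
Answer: 2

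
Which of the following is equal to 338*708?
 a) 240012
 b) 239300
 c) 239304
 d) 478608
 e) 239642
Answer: c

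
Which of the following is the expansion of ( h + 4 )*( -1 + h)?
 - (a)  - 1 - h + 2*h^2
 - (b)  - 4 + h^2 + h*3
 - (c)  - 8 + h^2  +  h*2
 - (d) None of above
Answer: b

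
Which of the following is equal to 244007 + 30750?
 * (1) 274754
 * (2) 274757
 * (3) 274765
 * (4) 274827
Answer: 2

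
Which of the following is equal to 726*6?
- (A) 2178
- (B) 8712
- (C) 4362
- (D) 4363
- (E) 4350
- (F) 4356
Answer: F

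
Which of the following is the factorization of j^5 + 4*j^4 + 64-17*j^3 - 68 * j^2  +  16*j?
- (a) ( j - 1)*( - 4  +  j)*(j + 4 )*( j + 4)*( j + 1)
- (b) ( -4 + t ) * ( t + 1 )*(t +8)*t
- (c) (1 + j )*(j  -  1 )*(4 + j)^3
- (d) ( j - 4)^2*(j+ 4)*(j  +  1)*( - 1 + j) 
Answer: a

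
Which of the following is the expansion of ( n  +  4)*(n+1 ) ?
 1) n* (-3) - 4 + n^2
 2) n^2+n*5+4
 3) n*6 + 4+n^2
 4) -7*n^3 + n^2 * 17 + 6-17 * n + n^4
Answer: 2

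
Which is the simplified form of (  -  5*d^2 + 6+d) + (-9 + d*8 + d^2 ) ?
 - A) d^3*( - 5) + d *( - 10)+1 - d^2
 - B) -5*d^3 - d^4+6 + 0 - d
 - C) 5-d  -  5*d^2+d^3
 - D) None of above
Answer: D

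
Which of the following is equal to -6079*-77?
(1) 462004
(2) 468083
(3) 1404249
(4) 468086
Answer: 2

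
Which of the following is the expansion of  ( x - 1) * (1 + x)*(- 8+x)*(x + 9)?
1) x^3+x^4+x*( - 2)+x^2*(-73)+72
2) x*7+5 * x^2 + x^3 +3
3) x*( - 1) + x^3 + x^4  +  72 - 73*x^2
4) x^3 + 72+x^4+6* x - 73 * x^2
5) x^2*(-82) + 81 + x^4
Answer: 3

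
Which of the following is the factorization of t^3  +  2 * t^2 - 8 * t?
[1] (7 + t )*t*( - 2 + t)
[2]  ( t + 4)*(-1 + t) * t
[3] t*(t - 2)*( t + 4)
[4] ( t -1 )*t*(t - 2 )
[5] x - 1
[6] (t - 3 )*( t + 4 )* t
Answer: 3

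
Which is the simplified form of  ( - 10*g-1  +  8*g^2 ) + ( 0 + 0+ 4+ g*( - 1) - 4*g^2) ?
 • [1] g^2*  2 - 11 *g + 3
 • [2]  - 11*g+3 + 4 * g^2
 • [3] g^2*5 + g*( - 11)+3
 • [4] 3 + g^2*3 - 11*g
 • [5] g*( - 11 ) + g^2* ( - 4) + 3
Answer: 2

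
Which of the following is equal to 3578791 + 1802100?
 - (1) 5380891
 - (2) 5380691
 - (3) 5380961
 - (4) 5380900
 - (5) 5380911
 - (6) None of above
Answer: 1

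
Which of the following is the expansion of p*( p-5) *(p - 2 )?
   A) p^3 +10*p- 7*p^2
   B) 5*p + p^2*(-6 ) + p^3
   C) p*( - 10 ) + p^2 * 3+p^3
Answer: A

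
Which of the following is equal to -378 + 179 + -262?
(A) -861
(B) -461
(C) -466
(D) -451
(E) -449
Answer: B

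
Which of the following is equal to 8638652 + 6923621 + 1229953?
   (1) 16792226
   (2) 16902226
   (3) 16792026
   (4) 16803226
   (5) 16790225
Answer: 1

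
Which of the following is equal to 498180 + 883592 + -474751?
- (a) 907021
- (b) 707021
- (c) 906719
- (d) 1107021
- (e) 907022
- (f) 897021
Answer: a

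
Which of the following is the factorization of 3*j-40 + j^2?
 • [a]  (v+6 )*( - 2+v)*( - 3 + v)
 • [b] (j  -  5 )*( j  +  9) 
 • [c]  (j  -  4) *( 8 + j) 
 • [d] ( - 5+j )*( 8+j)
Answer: d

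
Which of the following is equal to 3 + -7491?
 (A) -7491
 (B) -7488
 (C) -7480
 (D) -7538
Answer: B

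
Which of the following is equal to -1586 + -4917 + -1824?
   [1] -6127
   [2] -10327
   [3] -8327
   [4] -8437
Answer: 3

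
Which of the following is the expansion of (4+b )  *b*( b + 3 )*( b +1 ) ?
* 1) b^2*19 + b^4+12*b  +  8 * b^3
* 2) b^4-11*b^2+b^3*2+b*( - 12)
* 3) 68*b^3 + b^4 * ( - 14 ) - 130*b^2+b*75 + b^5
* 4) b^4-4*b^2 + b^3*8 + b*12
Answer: 1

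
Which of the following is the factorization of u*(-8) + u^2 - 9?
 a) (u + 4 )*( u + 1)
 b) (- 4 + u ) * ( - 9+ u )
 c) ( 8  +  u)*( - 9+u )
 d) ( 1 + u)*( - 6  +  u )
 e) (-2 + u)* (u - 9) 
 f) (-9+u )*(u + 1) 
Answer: f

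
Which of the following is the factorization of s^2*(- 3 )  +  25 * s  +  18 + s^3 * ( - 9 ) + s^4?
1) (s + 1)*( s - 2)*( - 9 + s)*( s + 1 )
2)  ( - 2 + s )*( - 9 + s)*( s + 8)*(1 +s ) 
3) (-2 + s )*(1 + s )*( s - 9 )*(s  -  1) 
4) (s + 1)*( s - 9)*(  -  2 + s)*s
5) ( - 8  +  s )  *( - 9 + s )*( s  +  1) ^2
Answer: 1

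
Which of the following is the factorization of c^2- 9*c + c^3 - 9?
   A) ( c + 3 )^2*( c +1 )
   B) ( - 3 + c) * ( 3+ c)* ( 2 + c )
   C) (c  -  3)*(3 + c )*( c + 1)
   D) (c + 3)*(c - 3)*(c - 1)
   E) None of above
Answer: C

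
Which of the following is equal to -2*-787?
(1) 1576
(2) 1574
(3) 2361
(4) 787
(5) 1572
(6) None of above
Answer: 2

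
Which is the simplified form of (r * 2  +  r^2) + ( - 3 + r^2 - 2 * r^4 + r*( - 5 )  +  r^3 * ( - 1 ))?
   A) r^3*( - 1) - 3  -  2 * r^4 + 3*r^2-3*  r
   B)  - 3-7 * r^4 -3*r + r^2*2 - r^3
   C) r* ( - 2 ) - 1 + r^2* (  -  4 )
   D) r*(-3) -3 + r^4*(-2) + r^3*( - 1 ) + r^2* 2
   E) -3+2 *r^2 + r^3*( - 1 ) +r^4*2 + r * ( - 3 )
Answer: D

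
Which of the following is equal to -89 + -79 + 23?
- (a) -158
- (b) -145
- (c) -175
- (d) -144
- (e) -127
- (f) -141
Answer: b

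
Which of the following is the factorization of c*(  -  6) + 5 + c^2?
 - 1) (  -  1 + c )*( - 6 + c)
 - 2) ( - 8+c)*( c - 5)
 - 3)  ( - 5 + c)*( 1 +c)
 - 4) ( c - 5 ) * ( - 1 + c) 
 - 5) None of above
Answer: 4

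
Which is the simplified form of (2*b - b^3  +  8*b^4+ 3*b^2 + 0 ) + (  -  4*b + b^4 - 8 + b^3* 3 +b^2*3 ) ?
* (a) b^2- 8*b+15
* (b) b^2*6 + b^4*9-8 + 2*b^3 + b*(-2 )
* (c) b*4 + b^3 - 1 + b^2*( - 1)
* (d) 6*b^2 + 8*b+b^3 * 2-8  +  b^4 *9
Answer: b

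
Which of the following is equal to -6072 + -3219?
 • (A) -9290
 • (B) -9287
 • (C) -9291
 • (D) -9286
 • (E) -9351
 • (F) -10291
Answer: C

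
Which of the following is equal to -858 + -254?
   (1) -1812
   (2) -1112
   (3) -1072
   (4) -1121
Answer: 2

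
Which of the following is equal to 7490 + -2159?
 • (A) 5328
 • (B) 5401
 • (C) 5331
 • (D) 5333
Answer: C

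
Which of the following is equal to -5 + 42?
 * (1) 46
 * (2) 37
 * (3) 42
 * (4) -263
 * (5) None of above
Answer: 2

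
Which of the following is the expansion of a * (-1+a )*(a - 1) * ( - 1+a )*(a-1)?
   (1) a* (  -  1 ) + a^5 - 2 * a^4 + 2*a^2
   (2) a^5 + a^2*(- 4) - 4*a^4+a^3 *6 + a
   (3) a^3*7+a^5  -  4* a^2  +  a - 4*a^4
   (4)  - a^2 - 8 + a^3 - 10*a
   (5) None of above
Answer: 2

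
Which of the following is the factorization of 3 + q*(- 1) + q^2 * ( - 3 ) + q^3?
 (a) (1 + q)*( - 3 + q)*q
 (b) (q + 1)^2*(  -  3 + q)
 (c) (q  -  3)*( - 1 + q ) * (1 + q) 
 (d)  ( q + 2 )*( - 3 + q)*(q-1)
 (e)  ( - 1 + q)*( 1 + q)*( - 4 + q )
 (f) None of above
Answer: c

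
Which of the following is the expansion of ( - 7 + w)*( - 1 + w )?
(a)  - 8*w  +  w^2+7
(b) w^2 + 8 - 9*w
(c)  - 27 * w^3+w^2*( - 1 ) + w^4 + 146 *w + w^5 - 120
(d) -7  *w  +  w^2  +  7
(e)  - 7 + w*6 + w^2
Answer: a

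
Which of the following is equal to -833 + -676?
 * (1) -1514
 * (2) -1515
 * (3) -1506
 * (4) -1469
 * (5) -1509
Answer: 5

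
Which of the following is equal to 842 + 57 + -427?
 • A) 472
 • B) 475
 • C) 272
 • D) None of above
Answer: A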